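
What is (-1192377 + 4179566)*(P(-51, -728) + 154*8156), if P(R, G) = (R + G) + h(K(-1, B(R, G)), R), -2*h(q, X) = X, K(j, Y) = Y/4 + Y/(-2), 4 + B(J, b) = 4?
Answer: 7499460459249/2 ≈ 3.7497e+12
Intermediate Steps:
B(J, b) = 0 (B(J, b) = -4 + 4 = 0)
K(j, Y) = -Y/4 (K(j, Y) = Y*(¼) + Y*(-½) = Y/4 - Y/2 = -Y/4)
h(q, X) = -X/2
P(R, G) = G + R/2 (P(R, G) = (R + G) - R/2 = (G + R) - R/2 = G + R/2)
(-1192377 + 4179566)*(P(-51, -728) + 154*8156) = (-1192377 + 4179566)*((-728 + (½)*(-51)) + 154*8156) = 2987189*((-728 - 51/2) + 1256024) = 2987189*(-1507/2 + 1256024) = 2987189*(2510541/2) = 7499460459249/2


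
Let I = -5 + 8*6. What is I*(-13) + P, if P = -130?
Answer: -689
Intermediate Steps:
I = 43 (I = -5 + 48 = 43)
I*(-13) + P = 43*(-13) - 130 = -559 - 130 = -689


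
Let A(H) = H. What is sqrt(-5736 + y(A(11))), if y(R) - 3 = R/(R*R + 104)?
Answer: I*sqrt(1289914)/15 ≈ 75.716*I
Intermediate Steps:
y(R) = 3 + R/(104 + R**2) (y(R) = 3 + R/(R*R + 104) = 3 + R/(R**2 + 104) = 3 + R/(104 + R**2))
sqrt(-5736 + y(A(11))) = sqrt(-5736 + (312 + 11 + 3*11**2)/(104 + 11**2)) = sqrt(-5736 + (312 + 11 + 3*121)/(104 + 121)) = sqrt(-5736 + (312 + 11 + 363)/225) = sqrt(-5736 + (1/225)*686) = sqrt(-5736 + 686/225) = sqrt(-1289914/225) = I*sqrt(1289914)/15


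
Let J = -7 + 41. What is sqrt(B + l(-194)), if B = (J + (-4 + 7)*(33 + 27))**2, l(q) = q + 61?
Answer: sqrt(45663) ≈ 213.69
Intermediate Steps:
J = 34
l(q) = 61 + q
B = 45796 (B = (34 + (-4 + 7)*(33 + 27))**2 = (34 + 3*60)**2 = (34 + 180)**2 = 214**2 = 45796)
sqrt(B + l(-194)) = sqrt(45796 + (61 - 194)) = sqrt(45796 - 133) = sqrt(45663)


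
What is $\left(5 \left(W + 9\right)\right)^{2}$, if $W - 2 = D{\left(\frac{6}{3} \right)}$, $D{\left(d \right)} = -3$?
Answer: $1600$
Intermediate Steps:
$W = -1$ ($W = 2 - 3 = -1$)
$\left(5 \left(W + 9\right)\right)^{2} = \left(5 \left(-1 + 9\right)\right)^{2} = \left(5 \cdot 8\right)^{2} = 40^{2} = 1600$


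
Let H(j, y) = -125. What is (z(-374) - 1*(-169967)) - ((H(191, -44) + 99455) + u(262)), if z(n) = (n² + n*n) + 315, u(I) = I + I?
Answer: 350180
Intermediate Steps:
u(I) = 2*I
z(n) = 315 + 2*n² (z(n) = (n² + n²) + 315 = 2*n² + 315 = 315 + 2*n²)
(z(-374) - 1*(-169967)) - ((H(191, -44) + 99455) + u(262)) = ((315 + 2*(-374)²) - 1*(-169967)) - ((-125 + 99455) + 2*262) = ((315 + 2*139876) + 169967) - (99330 + 524) = ((315 + 279752) + 169967) - 1*99854 = (280067 + 169967) - 99854 = 450034 - 99854 = 350180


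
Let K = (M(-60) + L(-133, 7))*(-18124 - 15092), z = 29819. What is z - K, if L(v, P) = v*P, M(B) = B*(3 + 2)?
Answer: -40859077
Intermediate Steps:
M(B) = 5*B (M(B) = B*5 = 5*B)
L(v, P) = P*v
K = 40888896 (K = (5*(-60) + 7*(-133))*(-18124 - 15092) = (-300 - 931)*(-33216) = -1231*(-33216) = 40888896)
z - K = 29819 - 1*40888896 = 29819 - 40888896 = -40859077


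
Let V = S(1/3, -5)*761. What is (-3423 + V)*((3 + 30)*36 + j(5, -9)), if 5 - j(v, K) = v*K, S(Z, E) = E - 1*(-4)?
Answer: -5179792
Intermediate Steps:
S(Z, E) = 4 + E (S(Z, E) = E + 4 = 4 + E)
V = -761 (V = (4 - 5)*761 = -1*761 = -761)
j(v, K) = 5 - K*v (j(v, K) = 5 - v*K = 5 - K*v)
(-3423 + V)*((3 + 30)*36 + j(5, -9)) = (-3423 - 761)*((3 + 30)*36 + (5 - 1*(-9)*5)) = -4184*(33*36 + (5 + 45)) = -4184*(1188 + 50) = -4184*1238 = -5179792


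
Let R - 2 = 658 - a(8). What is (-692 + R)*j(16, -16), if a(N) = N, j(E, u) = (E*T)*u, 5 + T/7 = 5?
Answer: 0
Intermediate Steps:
T = 0 (T = -35 + 7*5 = -35 + 35 = 0)
j(E, u) = 0 (j(E, u) = (E*0)*u = 0*u = 0)
R = 652 (R = 2 + (658 - 1*8) = 2 + (658 - 8) = 2 + 650 = 652)
(-692 + R)*j(16, -16) = (-692 + 652)*0 = -40*0 = 0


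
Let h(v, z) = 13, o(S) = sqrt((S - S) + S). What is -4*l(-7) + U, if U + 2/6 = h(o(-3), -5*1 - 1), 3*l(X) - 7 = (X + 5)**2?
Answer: -2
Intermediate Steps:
l(X) = 7/3 + (5 + X)**2/3 (l(X) = 7/3 + (X + 5)**2/3 = 7/3 + (5 + X)**2/3)
o(S) = sqrt(S) (o(S) = sqrt(0 + S) = sqrt(S))
U = 38/3 (U = -1/3 + 13 = 38/3 ≈ 12.667)
-4*l(-7) + U = -4*(7/3 + (5 - 7)**2/3) + 38/3 = -4*(7/3 + (1/3)*(-2)**2) + 38/3 = -4*(7/3 + (1/3)*4) + 38/3 = -4*(7/3 + 4/3) + 38/3 = -4*11/3 + 38/3 = -44/3 + 38/3 = -2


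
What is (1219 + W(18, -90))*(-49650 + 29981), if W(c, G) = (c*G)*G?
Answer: -2891716711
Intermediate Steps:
W(c, G) = c*G² (W(c, G) = (G*c)*G = c*G²)
(1219 + W(18, -90))*(-49650 + 29981) = (1219 + 18*(-90)²)*(-49650 + 29981) = (1219 + 18*8100)*(-19669) = (1219 + 145800)*(-19669) = 147019*(-19669) = -2891716711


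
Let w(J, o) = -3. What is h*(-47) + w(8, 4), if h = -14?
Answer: 655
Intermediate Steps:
h*(-47) + w(8, 4) = -14*(-47) - 3 = 658 - 3 = 655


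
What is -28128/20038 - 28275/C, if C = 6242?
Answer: -371074713/62538598 ≈ -5.9335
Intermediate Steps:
-28128/20038 - 28275/C = -28128/20038 - 28275/6242 = -28128*1/20038 - 28275*1/6242 = -14064/10019 - 28275/6242 = -371074713/62538598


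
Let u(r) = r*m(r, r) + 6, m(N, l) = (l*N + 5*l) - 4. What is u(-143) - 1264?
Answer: -2822648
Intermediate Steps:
m(N, l) = -4 + 5*l + N*l (m(N, l) = (N*l + 5*l) - 4 = (5*l + N*l) - 4 = -4 + 5*l + N*l)
u(r) = 6 + r*(-4 + r**2 + 5*r) (u(r) = r*(-4 + 5*r + r*r) + 6 = r*(-4 + 5*r + r**2) + 6 = r*(-4 + r**2 + 5*r) + 6 = 6 + r*(-4 + r**2 + 5*r))
u(-143) - 1264 = (6 - 143*(-4 + (-143)**2 + 5*(-143))) - 1264 = (6 - 143*(-4 + 20449 - 715)) - 1264 = (6 - 143*19730) - 1264 = (6 - 2821390) - 1264 = -2821384 - 1264 = -2822648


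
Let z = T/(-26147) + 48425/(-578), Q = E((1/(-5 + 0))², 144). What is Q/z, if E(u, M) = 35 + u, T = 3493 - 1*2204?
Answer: -13238958216/31672837925 ≈ -0.41799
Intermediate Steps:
T = 1289 (T = 3493 - 2204 = 1289)
Q = 876/25 (Q = 35 + (1/(-5 + 0))² = 35 + (1/(-5))² = 35 + (-⅕)² = 35 + 1/25 = 876/25 ≈ 35.040)
z = -1266913517/15112966 (z = 1289/(-26147) + 48425/(-578) = 1289*(-1/26147) + 48425*(-1/578) = -1289/26147 - 48425/578 = -1266913517/15112966 ≈ -83.830)
Q/z = 876/(25*(-1266913517/15112966)) = (876/25)*(-15112966/1266913517) = -13238958216/31672837925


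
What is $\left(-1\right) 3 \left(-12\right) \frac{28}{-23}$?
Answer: $- \frac{1008}{23} \approx -43.826$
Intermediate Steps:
$\left(-1\right) 3 \left(-12\right) \frac{28}{-23} = \left(-3\right) \left(-12\right) 28 \left(- \frac{1}{23}\right) = 36 \left(- \frac{28}{23}\right) = - \frac{1008}{23}$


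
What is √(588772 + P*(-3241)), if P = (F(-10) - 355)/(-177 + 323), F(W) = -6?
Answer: √12721084098/146 ≈ 772.52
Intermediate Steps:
P = -361/146 (P = (-6 - 355)/(-177 + 323) = -361/146 ≈ -2.4726)
√(588772 + P*(-3241)) = √(588772 - 361/146*(-3241)) = √(588772 + 1170001/146) = √(87130713/146) = √12721084098/146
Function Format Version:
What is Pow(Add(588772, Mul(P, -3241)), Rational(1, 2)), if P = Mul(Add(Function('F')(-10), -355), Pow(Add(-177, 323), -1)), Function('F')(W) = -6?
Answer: Mul(Rational(1, 146), Pow(12721084098, Rational(1, 2))) ≈ 772.52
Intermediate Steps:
P = Rational(-361, 146) (P = Mul(Add(-6, -355), Pow(Add(-177, 323), -1)) = Mul(-361, Pow(146, -1)) = Mul(-361, Rational(1, 146)) = Rational(-361, 146) ≈ -2.4726)
Pow(Add(588772, Mul(P, -3241)), Rational(1, 2)) = Pow(Add(588772, Mul(Rational(-361, 146), -3241)), Rational(1, 2)) = Pow(Add(588772, Rational(1170001, 146)), Rational(1, 2)) = Pow(Rational(87130713, 146), Rational(1, 2)) = Mul(Rational(1, 146), Pow(12721084098, Rational(1, 2)))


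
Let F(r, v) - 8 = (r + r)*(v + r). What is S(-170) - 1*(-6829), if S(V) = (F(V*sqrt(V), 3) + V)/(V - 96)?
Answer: 5821338/133 + 510*I*sqrt(170)/133 ≈ 43769.0 + 49.997*I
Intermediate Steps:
F(r, v) = 8 + 2*r*(r + v) (F(r, v) = 8 + (r + r)*(v + r) = 8 + (2*r)*(r + v) = 8 + 2*r*(r + v))
S(V) = (8 + V + 2*V**3 + 6*V**(3/2))/(-96 + V) (S(V) = ((8 + 2*(V*sqrt(V))**2 + 2*(V*sqrt(V))*3) + V)/(V - 96) = ((8 + 2*(V**(3/2))**2 + 2*V**(3/2)*3) + V)/(-96 + V) = ((8 + 2*V**3 + 6*V**(3/2)) + V)/(-96 + V) = (8 + V + 2*V**3 + 6*V**(3/2))/(-96 + V))
S(-170) - 1*(-6829) = (8 - 170 + 2*(-170)**3 + 6*(-170)**(3/2))/(-96 - 170) - 1*(-6829) = (8 - 170 + 2*(-4913000) + 6*(-170*I*sqrt(170)))/(-266) + 6829 = -(8 - 170 - 9826000 - 1020*I*sqrt(170))/266 + 6829 = -(-9826162 - 1020*I*sqrt(170))/266 + 6829 = (4913081/133 + 510*I*sqrt(170)/133) + 6829 = 5821338/133 + 510*I*sqrt(170)/133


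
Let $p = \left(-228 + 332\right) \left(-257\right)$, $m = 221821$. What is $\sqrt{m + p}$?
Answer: $3 \sqrt{21677} \approx 441.69$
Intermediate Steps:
$p = -26728$ ($p = 104 \left(-257\right) = -26728$)
$\sqrt{m + p} = \sqrt{221821 - 26728} = \sqrt{195093} = 3 \sqrt{21677}$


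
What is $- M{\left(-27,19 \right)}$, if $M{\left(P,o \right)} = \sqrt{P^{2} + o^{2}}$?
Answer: $- \sqrt{1090} \approx -33.015$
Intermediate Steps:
$- M{\left(-27,19 \right)} = - \sqrt{\left(-27\right)^{2} + 19^{2}} = - \sqrt{729 + 361} = - \sqrt{1090}$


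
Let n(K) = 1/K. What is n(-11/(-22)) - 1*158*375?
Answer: -59248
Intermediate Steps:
n(-11/(-22)) - 1*158*375 = 1/(-11/(-22)) - 1*158*375 = 1/(-11*(-1/22)) - 158*375 = 1/(½) - 59250 = 2 - 59250 = -59248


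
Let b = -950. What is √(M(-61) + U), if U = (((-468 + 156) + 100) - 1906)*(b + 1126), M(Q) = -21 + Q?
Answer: 5*I*√14914 ≈ 610.61*I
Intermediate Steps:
U = -372768 (U = (((-468 + 156) + 100) - 1906)*(-950 + 1126) = ((-312 + 100) - 1906)*176 = (-212 - 1906)*176 = -2118*176 = -372768)
√(M(-61) + U) = √((-21 - 61) - 372768) = √(-82 - 372768) = √(-372850) = 5*I*√14914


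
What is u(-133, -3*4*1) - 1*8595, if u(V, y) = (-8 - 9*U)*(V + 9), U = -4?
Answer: -12067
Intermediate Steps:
u(V, y) = 252 + 28*V (u(V, y) = (-8 - 9*(-4))*(V + 9) = (-8 + 36)*(9 + V) = 28*(9 + V) = 252 + 28*V)
u(-133, -3*4*1) - 1*8595 = (252 + 28*(-133)) - 1*8595 = (252 - 3724) - 8595 = -3472 - 8595 = -12067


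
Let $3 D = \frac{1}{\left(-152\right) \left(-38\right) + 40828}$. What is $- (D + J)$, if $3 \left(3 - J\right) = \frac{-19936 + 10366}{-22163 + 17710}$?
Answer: $- \frac{23307421}{10206276} \approx -2.2836$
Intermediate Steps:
$D = \frac{1}{139812}$ ($D = \frac{1}{3 \left(\left(-152\right) \left(-38\right) + 40828\right)} = \frac{1}{3 \left(5776 + 40828\right)} = \frac{1}{3 \cdot 46604} = \frac{1}{3} \cdot \frac{1}{46604} = \frac{1}{139812} \approx 7.1525 \cdot 10^{-6}$)
$J = \frac{10169}{4453}$ ($J = 3 - \frac{\left(-19936 + 10366\right) \frac{1}{-22163 + 17710}}{3} = 3 - \frac{\left(-9570\right) \frac{1}{-4453}}{3} = 3 - \frac{\left(-9570\right) \left(- \frac{1}{4453}\right)}{3} = 3 - \frac{3190}{4453} = \frac{10169}{4453} \approx 2.2836$)
$- (D + J) = - (\frac{1}{139812} + \frac{10169}{4453}) = \left(-1\right) \frac{23307421}{10206276} = - \frac{23307421}{10206276}$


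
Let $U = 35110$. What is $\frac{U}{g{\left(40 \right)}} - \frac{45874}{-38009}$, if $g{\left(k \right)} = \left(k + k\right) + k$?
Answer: $\frac{134000087}{456108} \approx 293.79$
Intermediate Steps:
$g{\left(k \right)} = 3 k$ ($g{\left(k \right)} = 2 k + k = 3 k$)
$\frac{U}{g{\left(40 \right)}} - \frac{45874}{-38009} = \frac{35110}{3 \cdot 40} - \frac{45874}{-38009} = \frac{35110}{120} - - \frac{45874}{38009} = 35110 \cdot \frac{1}{120} + \frac{45874}{38009} = \frac{3511}{12} + \frac{45874}{38009} = \frac{134000087}{456108}$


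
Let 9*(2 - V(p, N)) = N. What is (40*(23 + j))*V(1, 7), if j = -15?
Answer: 3520/9 ≈ 391.11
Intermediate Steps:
V(p, N) = 2 - N/9
(40*(23 + j))*V(1, 7) = (40*(23 - 15))*(2 - 1/9*7) = (40*8)*(2 - 7/9) = 320*(11/9) = 3520/9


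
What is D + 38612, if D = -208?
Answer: 38404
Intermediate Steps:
D + 38612 = -208 + 38612 = 38404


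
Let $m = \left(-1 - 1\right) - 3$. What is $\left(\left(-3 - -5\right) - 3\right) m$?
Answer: $5$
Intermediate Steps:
$m = -5$ ($m = -2 - 3 = -5$)
$\left(\left(-3 - -5\right) - 3\right) m = \left(\left(-3 - -5\right) - 3\right) \left(-5\right) = \left(\left(-3 + 5\right) - 3\right) \left(-5\right) = \left(2 - 3\right) \left(-5\right) = \left(-1\right) \left(-5\right) = 5$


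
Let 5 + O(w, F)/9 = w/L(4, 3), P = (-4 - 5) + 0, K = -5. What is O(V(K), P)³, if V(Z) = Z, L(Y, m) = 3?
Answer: -216000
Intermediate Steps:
P = -9 (P = -9 + 0 = -9)
O(w, F) = -45 + 3*w (O(w, F) = -45 + 9*(w/3) = -45 + 3*w)
O(V(K), P)³ = (-45 + 3*(-5))³ = (-45 - 15)³ = (-60)³ = -216000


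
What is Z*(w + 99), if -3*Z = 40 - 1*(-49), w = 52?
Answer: -13439/3 ≈ -4479.7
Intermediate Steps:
Z = -89/3 (Z = -(40 - 1*(-49))/3 = -(40 + 49)/3 = -⅓*89 = -89/3 ≈ -29.667)
Z*(w + 99) = -89*(52 + 99)/3 = -89/3*151 = -13439/3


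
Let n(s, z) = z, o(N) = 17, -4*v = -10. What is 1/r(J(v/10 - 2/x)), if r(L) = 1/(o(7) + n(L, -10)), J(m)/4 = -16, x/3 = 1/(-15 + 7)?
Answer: 7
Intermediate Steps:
v = 5/2 (v = -1/4*(-10) = 5/2 ≈ 2.5000)
x = -3/8 (x = 3/(-15 + 7) = 3/(-8) = 3*(-1/8) = -3/8 ≈ -0.37500)
J(m) = -64 (J(m) = 4*(-16) = -64)
r(L) = 1/7 (r(L) = 1/(17 - 10) = 1/7)
1/r(J(v/10 - 2/x)) = 1/(1/7) = 7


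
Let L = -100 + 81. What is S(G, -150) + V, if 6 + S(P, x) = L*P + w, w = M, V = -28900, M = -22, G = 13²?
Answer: -32139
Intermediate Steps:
G = 169
L = -19
w = -22
S(P, x) = -28 - 19*P (S(P, x) = -6 + (-19*P - 22) = -6 + (-22 - 19*P) = -28 - 19*P)
S(G, -150) + V = (-28 - 19*169) - 28900 = (-28 - 3211) - 28900 = -3239 - 28900 = -32139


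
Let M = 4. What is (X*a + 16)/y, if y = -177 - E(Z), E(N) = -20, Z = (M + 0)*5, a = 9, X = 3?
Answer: -43/157 ≈ -0.27389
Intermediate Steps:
Z = 20 (Z = (4 + 0)*5 = 4*5 = 20)
y = -157 (y = -177 - 1*(-20) = -177 + 20 = -157)
(X*a + 16)/y = (3*9 + 16)/(-157) = (27 + 16)*(-1/157) = 43*(-1/157) = -43/157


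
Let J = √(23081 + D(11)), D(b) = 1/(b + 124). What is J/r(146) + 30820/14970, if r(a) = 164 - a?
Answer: 3082/1497 + 2*√2921190/405 ≈ 10.499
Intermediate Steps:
D(b) = 1/(124 + b)
J = 4*√2921190/45 (J = √(23081 + 1/(124 + 11)) = √(23081 + 1/135) = √(3115936/135) = 4*√2921190/45 ≈ 151.92)
J/r(146) + 30820/14970 = (4*√2921190/45)/(164 - 1*146) + 30820/14970 = (4*√2921190/45)/(164 - 146) + 30820*(1/14970) = (4*√2921190/45)/18 + 3082/1497 = (4*√2921190/45)*(1/18) + 3082/1497 = 2*√2921190/405 + 3082/1497 = 3082/1497 + 2*√2921190/405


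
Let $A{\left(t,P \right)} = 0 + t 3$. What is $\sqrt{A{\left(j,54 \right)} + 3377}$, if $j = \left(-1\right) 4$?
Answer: $\sqrt{3365} \approx 58.009$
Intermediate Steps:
$j = -4$
$A{\left(t,P \right)} = 3 t$ ($A{\left(t,P \right)} = 0 + 3 t = 3 t$)
$\sqrt{A{\left(j,54 \right)} + 3377} = \sqrt{3 \left(-4\right) + 3377} = \sqrt{-12 + 3377} = \sqrt{3365}$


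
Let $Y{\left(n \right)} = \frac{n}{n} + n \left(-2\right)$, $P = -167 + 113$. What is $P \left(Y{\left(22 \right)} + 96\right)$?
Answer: $-2862$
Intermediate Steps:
$P = -54$
$Y{\left(n \right)} = 1 - 2 n$
$P \left(Y{\left(22 \right)} + 96\right) = - 54 \left(\left(1 - 44\right) + 96\right) = - 54 \left(-43 + 96\right) = \left(-54\right) 53 = -2862$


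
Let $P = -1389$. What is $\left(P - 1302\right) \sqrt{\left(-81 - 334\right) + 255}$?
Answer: $- 10764 i \sqrt{10} \approx - 34039.0 i$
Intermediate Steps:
$\left(P - 1302\right) \sqrt{\left(-81 - 334\right) + 255} = \left(-1389 - 1302\right) \sqrt{\left(-81 - 334\right) + 255} = - 2691 \sqrt{\left(-81 - 334\right) + 255} = - 2691 \sqrt{-415 + 255} = - 2691 \sqrt{-160} = - 2691 \cdot 4 i \sqrt{10} = - 10764 i \sqrt{10}$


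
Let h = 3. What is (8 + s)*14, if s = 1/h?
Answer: 350/3 ≈ 116.67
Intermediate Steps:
s = ⅓ (s = 1/3 = ⅓ ≈ 0.33333)
(8 + s)*14 = (8 + ⅓)*14 = (25/3)*14 = 350/3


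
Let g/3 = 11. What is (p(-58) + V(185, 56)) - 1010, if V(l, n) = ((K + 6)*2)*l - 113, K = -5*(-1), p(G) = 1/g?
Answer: 97252/33 ≈ 2947.0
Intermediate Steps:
g = 33 (g = 3*11 = 33)
p(G) = 1/33
K = 5
V(l, n) = -113 + 22*l (V(l, n) = ((5 + 6)*2)*l - 113 = (11*2)*l - 113 = 22*l - 113 = -113 + 22*l)
(p(-58) + V(185, 56)) - 1010 = (1/33 + (-113 + 22*185)) - 1010 = (1/33 + (-113 + 4070)) - 1010 = (1/33 + 3957) - 1010 = 130582/33 - 1010 = 97252/33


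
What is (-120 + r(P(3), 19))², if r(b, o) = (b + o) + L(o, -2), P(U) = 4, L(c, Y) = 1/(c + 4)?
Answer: 4972900/529 ≈ 9400.6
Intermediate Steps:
L(c, Y) = 1/(4 + c)
r(b, o) = b + o + 1/(4 + o) (r(b, o) = (b + o) + 1/(4 + o) = b + o + 1/(4 + o))
(-120 + r(P(3), 19))² = (-120 + (1 + (4 + 19)*(4 + 19))/(4 + 19))² = (-120 + (1 + 23*23)/23)² = (-120 + (1 + 529)/23)² = (-120 + (1/23)*530)² = (-120 + 530/23)² = (-2230/23)² = 4972900/529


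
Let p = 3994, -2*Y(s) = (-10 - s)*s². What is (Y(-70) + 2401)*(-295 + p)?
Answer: -534871701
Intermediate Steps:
Y(s) = -s²*(-10 - s)/2 (Y(s) = -(-10 - s)*s²/2 = -s²*(-10 - s)/2)
(Y(-70) + 2401)*(-295 + p) = ((½)*(-70)²*(10 - 70) + 2401)*(-295 + 3994) = ((½)*4900*(-60) + 2401)*3699 = (-147000 + 2401)*3699 = -144599*3699 = -534871701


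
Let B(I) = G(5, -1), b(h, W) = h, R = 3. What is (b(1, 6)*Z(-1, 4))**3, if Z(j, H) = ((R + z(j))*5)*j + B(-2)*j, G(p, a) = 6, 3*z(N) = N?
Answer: -195112/27 ≈ -7226.4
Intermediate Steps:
z(N) = N/3
B(I) = 6
Z(j, H) = 6*j + j*(15 + 5*j/3) (Z(j, H) = ((3 + j/3)*5)*j + 6*j = (15 + 5*j/3)*j + 6*j = j*(15 + 5*j/3) + 6*j = 6*j + j*(15 + 5*j/3))
(b(1, 6)*Z(-1, 4))**3 = (1*((1/3)*(-1)*(63 + 5*(-1))))**3 = (1*((1/3)*(-1)*(63 - 5)))**3 = (1*((1/3)*(-1)*58))**3 = (1*(-58/3))**3 = (-58/3)**3 = -195112/27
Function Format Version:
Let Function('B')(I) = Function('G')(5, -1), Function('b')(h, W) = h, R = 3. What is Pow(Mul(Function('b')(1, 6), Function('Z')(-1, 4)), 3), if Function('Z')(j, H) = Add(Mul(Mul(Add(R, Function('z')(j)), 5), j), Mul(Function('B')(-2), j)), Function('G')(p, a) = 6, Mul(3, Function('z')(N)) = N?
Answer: Rational(-195112, 27) ≈ -7226.4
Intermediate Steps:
Function('z')(N) = Mul(Rational(1, 3), N)
Function('B')(I) = 6
Function('Z')(j, H) = Add(Mul(6, j), Mul(j, Add(15, Mul(Rational(5, 3), j)))) (Function('Z')(j, H) = Add(Mul(Mul(Add(3, Mul(Rational(1, 3), j)), 5), j), Mul(6, j)) = Add(Mul(Add(15, Mul(Rational(5, 3), j)), j), Mul(6, j)) = Add(Mul(j, Add(15, Mul(Rational(5, 3), j))), Mul(6, j)) = Add(Mul(6, j), Mul(j, Add(15, Mul(Rational(5, 3), j)))))
Pow(Mul(Function('b')(1, 6), Function('Z')(-1, 4)), 3) = Pow(Mul(1, Mul(Rational(1, 3), -1, Add(63, Mul(5, -1)))), 3) = Pow(Mul(1, Mul(Rational(1, 3), -1, Add(63, -5))), 3) = Pow(Mul(1, Mul(Rational(1, 3), -1, 58)), 3) = Pow(Mul(1, Rational(-58, 3)), 3) = Pow(Rational(-58, 3), 3) = Rational(-195112, 27)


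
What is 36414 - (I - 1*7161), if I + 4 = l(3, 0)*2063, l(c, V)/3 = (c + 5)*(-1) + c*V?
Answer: 93091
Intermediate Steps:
l(c, V) = -15 - 3*c + 3*V*c (l(c, V) = 3*((c + 5)*(-1) + c*V) = 3*((5 + c)*(-1) + V*c) = 3*((-5 - c) + V*c) = 3*(-5 - c + V*c) = -15 - 3*c + 3*V*c)
I = -49516 (I = -4 + (-15 - 3*3 + 3*0*3)*2063 = -4 + (-15 - 9 + 0)*2063 = -4 - 24*2063 = -4 - 49512 = -49516)
36414 - (I - 1*7161) = 36414 - (-49516 - 1*7161) = 36414 - (-49516 - 7161) = 36414 - 1*(-56677) = 36414 + 56677 = 93091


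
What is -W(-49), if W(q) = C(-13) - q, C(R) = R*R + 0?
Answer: -218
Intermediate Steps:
C(R) = R**2 (C(R) = R**2 + 0 = R**2)
W(q) = 169 - q (W(q) = (-13)**2 - q = 169 - q)
-W(-49) = -(169 - 1*(-49)) = -(169 + 49) = -1*218 = -218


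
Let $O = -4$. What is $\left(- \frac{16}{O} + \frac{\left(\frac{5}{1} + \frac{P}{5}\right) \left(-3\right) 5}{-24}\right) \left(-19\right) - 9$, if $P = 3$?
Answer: $- \frac{303}{2} \approx -151.5$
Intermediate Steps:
$\left(- \frac{16}{O} + \frac{\left(\frac{5}{1} + \frac{P}{5}\right) \left(-3\right) 5}{-24}\right) \left(-19\right) - 9 = \left(- \frac{16}{-4} + \frac{\left(\frac{5}{1} + \frac{3}{5}\right) \left(-3\right) 5}{-24}\right) \left(-19\right) - 9 = \left(\left(-16\right) \left(- \frac{1}{4}\right) + \left(5 \cdot 1 + 3 \cdot \frac{1}{5}\right) \left(-3\right) 5 \left(- \frac{1}{24}\right)\right) \left(-19\right) - 9 = \left(4 + \left(5 + \frac{3}{5}\right) \left(-3\right) 5 \left(- \frac{1}{24}\right)\right) \left(-19\right) - 9 = \left(4 + \frac{28}{5} \left(-3\right) 5 \left(- \frac{1}{24}\right)\right) \left(-19\right) - 9 = \left(4 + \left(- \frac{84}{5}\right) 5 \left(- \frac{1}{24}\right)\right) \left(-19\right) - 9 = \left(4 - - \frac{7}{2}\right) \left(-19\right) - 9 = \left(4 + \frac{7}{2}\right) \left(-19\right) - 9 = \frac{15}{2} \left(-19\right) - 9 = - \frac{285}{2} - 9 = - \frac{303}{2}$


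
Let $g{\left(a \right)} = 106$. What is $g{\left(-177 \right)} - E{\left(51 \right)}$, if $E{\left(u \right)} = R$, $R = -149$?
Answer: $255$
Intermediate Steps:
$E{\left(u \right)} = -149$
$g{\left(-177 \right)} - E{\left(51 \right)} = 106 - -149 = 106 + 149 = 255$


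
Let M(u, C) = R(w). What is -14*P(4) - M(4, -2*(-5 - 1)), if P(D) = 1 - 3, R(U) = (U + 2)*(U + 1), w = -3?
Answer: 26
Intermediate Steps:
R(U) = (1 + U)*(2 + U) (R(U) = (2 + U)*(1 + U) = (1 + U)*(2 + U))
M(u, C) = 2 (M(u, C) = 2 + (-3)**2 + 3*(-3) = 2 + 9 - 9 = 2)
P(D) = -2
-14*P(4) - M(4, -2*(-5 - 1)) = -14*(-2) - 1*2 = 28 - 2 = 26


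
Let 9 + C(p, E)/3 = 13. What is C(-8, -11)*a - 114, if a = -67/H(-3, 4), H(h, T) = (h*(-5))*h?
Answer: -1442/15 ≈ -96.133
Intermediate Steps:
C(p, E) = 12 (C(p, E) = -27 + 3*13 = -27 + 39 = 12)
H(h, T) = -5*h² (H(h, T) = (-5*h)*h = -5*h²)
a = 67/45 (a = -67/((-5*(-3)²)) = -67/((-5*9)) = -67/(-45) = -67*(-1/45) = 67/45 ≈ 1.4889)
C(-8, -11)*a - 114 = 12*(67/45) - 114 = 268/15 - 114 = -1442/15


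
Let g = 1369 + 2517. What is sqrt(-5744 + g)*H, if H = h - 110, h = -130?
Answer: -240*I*sqrt(1858) ≈ -10345.0*I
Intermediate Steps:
g = 3886
H = -240 (H = -130 - 110 = -240)
sqrt(-5744 + g)*H = sqrt(-5744 + 3886)*(-240) = sqrt(-1858)*(-240) = (I*sqrt(1858))*(-240) = -240*I*sqrt(1858)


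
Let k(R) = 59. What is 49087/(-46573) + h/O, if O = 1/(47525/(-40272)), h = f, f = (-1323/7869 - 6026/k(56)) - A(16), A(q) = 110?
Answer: 24138603079832709/96753449943664 ≈ 249.49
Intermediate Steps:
f = -32855487/154757 (f = (-1323/7869 - 6026/59) - 1*110 = (-1323*1/7869 - 6026*1/59) - 110 = (-441/2623 - 6026/59) - 110 = -15832217/154757 - 110 = -32855487/154757 ≈ -212.30)
h = -32855487/154757 ≈ -212.30
O = -40272/47525 (O = 1/(47525*(-1/40272)) = 1/(-47525/40272) = -40272/47525 ≈ -0.84739)
49087/(-46573) + h/O = 49087/(-46573) - 32855487/(154757*(-40272/47525)) = 49087*(-1/46573) - 32855487/154757*(-47525/40272) = -49087/46573 + 520485673225/2077457968 = 24138603079832709/96753449943664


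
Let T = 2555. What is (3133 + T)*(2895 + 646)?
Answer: 20141208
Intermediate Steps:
(3133 + T)*(2895 + 646) = (3133 + 2555)*(2895 + 646) = 5688*3541 = 20141208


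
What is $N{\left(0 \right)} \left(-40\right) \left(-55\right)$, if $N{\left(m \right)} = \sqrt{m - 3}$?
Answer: $2200 i \sqrt{3} \approx 3810.5 i$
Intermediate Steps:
$N{\left(m \right)} = \sqrt{-3 + m}$
$N{\left(0 \right)} \left(-40\right) \left(-55\right) = \sqrt{-3 + 0} \left(-40\right) \left(-55\right) = \sqrt{-3} \left(-40\right) \left(-55\right) = i \sqrt{3} \left(-40\right) \left(-55\right) = - 40 i \sqrt{3} \left(-55\right) = 2200 i \sqrt{3}$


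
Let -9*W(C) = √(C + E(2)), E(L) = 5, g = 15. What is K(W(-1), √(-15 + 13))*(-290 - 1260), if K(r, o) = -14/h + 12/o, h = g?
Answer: 4340/3 + 9300*I*√2 ≈ 1446.7 + 13152.0*I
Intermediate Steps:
h = 15
W(C) = -√(5 + C)/9 (W(C) = -√(C + 5)/9 = -√(5 + C)/9)
K(r, o) = -14/15 + 12/o
K(W(-1), √(-15 + 13))*(-290 - 1260) = (-14/15 + 12/(√(-15 + 13)))*(-290 - 1260) = (-14/15 + 12/(√(-2)))*(-1550) = (-14/15 + 12/((I*√2)))*(-1550) = (-14/15 + 12*(-I*√2/2))*(-1550) = (-14/15 - 6*I*√2)*(-1550) = 4340/3 + 9300*I*√2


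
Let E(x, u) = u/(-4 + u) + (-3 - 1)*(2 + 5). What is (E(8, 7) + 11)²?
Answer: 1936/9 ≈ 215.11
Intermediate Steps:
E(x, u) = -28 + u/(-4 + u) (E(x, u) = u/(-4 + u) - 4*7 = u/(-4 + u) - 28 = -28 + u/(-4 + u))
(E(8, 7) + 11)² = ((112 - 27*7)/(-4 + 7) + 11)² = ((112 - 189)/3 + 11)² = ((⅓)*(-77) + 11)² = (-77/3 + 11)² = (-44/3)² = 1936/9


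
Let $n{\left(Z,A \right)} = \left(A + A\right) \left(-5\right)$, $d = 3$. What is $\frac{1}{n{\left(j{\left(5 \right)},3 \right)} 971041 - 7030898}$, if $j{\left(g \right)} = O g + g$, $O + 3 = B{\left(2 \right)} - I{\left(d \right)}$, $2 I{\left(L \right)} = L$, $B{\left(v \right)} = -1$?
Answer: $- \frac{1}{36162128} \approx -2.7653 \cdot 10^{-8}$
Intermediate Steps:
$I{\left(L \right)} = \frac{L}{2}$
$O = - \frac{11}{2}$ ($O = -3 - \left(1 + \frac{1}{2} \cdot 3\right) = -3 - \frac{5}{2} = - \frac{11}{2} \approx -5.5$)
$j{\left(g \right)} = - \frac{9 g}{2}$ ($j{\left(g \right)} = - \frac{11 g}{2} + g = - \frac{9 g}{2}$)
$n{\left(Z,A \right)} = - 10 A$ ($n{\left(Z,A \right)} = 2 A \left(-5\right) = - 10 A$)
$\frac{1}{n{\left(j{\left(5 \right)},3 \right)} 971041 - 7030898} = \frac{1}{\left(-10\right) 3 \cdot 971041 - 7030898} = \frac{1}{\left(-30\right) 971041 - 7030898} = \frac{1}{-29131230 - 7030898} = \frac{1}{-36162128} = - \frac{1}{36162128}$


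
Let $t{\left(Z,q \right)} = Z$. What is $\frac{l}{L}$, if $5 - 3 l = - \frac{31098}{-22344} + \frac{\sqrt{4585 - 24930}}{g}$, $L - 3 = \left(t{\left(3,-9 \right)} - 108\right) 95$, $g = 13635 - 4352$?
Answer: $- \frac{1493}{12378576} + \frac{i \sqrt{20345}}{277710228} \approx -0.00012061 + 5.1361 \cdot 10^{-7} i$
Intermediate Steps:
$g = 9283$
$L = -9972$ ($L = 3 + \left(3 - 108\right) 95 = 3 - 9975 = -9972$)
$l = \frac{4479}{3724} - \frac{i \sqrt{20345}}{27849}$ ($l = \frac{5}{3} - \frac{- \frac{31098}{-22344} + \frac{\sqrt{4585 - 24930}}{9283}}{3} = \frac{5}{3} - \frac{\left(-31098\right) \left(- \frac{1}{22344}\right) + \sqrt{-20345} \cdot \frac{1}{9283}}{3} = \frac{5}{3} - \frac{\frac{5183}{3724} + i \sqrt{20345} \cdot \frac{1}{9283}}{3} = \frac{5}{3} - \frac{\frac{5183}{3724} + \frac{i \sqrt{20345}}{9283}}{3} = \frac{5}{3} - \left(\frac{5183}{11172} + \frac{i \sqrt{20345}}{27849}\right) = \frac{4479}{3724} - \frac{i \sqrt{20345}}{27849} \approx 1.2027 - 0.0051218 i$)
$\frac{l}{L} = \frac{\frac{4479}{3724} - \frac{i \sqrt{20345}}{27849}}{-9972} = \left(\frac{4479}{3724} - \frac{i \sqrt{20345}}{27849}\right) \left(- \frac{1}{9972}\right) = - \frac{1493}{12378576} + \frac{i \sqrt{20345}}{277710228}$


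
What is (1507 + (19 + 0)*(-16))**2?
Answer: 1447209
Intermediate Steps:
(1507 + (19 + 0)*(-16))**2 = (1507 + 19*(-16))**2 = (1507 - 304)**2 = 1203**2 = 1447209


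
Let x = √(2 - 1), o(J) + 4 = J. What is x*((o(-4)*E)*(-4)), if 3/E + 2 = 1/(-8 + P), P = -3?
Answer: -1056/23 ≈ -45.913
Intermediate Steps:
o(J) = -4 + J
x = 1 (x = √1 = 1)
E = -33/23 (E = 3/(-2 + 1/(-8 - 3)) = 3/(-2 + 1/(-11)) = 3/(-2 - 1/11) = 3/(-23/11) = 3*(-11/23) = -33/23 ≈ -1.4348)
x*((o(-4)*E)*(-4)) = 1*(((-4 - 4)*(-33/23))*(-4)) = 1*(-8*(-33/23)*(-4)) = 1*((264/23)*(-4)) = 1*(-1056/23) = -1056/23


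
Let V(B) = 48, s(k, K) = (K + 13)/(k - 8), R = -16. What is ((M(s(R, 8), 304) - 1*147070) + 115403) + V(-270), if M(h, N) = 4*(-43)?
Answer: -31791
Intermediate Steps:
s(k, K) = (13 + K)/(-8 + k)
M(h, N) = -172
((M(s(R, 8), 304) - 1*147070) + 115403) + V(-270) = ((-172 - 1*147070) + 115403) + 48 = ((-172 - 147070) + 115403) + 48 = (-147242 + 115403) + 48 = -31839 + 48 = -31791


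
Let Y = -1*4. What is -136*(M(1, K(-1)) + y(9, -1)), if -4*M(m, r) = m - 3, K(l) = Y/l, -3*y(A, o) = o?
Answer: -340/3 ≈ -113.33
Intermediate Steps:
Y = -4
y(A, o) = -o/3
K(l) = -4/l
M(m, r) = ¾ - m/4 (M(m, r) = -(m - 3)/4 = -(-3 + m)/4 = ¾ - m/4)
-136*(M(1, K(-1)) + y(9, -1)) = -136*((¾ - ¼*1) - ⅓*(-1)) = -136*((¾ - ¼) + ⅓) = -136*(½ + ⅓) = -136*⅚ = -340/3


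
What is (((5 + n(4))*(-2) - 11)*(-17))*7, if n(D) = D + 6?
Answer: 4879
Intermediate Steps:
n(D) = 6 + D
(((5 + n(4))*(-2) - 11)*(-17))*7 = (((5 + (6 + 4))*(-2) - 11)*(-17))*7 = (((5 + 10)*(-2) - 11)*(-17))*7 = ((15*(-2) - 11)*(-17))*7 = ((-30 - 11)*(-17))*7 = -41*(-17)*7 = 697*7 = 4879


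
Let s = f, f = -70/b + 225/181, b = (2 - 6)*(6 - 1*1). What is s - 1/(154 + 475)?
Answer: 1079631/227698 ≈ 4.7415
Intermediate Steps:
b = -20 (b = -4*(6 - 1) = -4*5 = -20)
f = 1717/362 (f = -70/(-20) + 225/181 = -70*(-1/20) + 225*(1/181) = 7/2 + 225/181 = 1717/362 ≈ 4.7431)
s = 1717/362 ≈ 4.7431
s - 1/(154 + 475) = 1717/362 - 1/(154 + 475) = 1717/362 - 1/629 = 1079631/227698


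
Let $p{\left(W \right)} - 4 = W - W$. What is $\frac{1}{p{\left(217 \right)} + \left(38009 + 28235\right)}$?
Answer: $\frac{1}{66248} \approx 1.5095 \cdot 10^{-5}$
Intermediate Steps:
$p{\left(W \right)} = 4$ ($p{\left(W \right)} = 4 + \left(W - W\right) = 4 + 0 = 4$)
$\frac{1}{p{\left(217 \right)} + \left(38009 + 28235\right)} = \frac{1}{4 + \left(38009 + 28235\right)} = \frac{1}{4 + 66244} = \frac{1}{66248}$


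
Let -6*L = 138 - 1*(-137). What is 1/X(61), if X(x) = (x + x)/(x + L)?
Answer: 91/732 ≈ 0.12432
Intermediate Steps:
L = -275/6 (L = -(138 - 1*(-137))/6 = -(138 + 137)/6 = -⅙*275 = -275/6 ≈ -45.833)
X(x) = 2*x/(-275/6 + x) (X(x) = (x + x)/(x - 275/6) = (2*x)/(-275/6 + x) = 2*x/(-275/6 + x))
1/X(61) = 1/(12*61/(-275 + 6*61)) = 1/(12*61/(-275 + 366)) = 1/(12*61/91) = 1/(12*61*(1/91)) = 1/(732/91) = 91/732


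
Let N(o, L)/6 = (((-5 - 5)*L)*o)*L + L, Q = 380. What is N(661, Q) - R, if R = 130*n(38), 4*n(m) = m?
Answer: -5726902955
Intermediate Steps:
n(m) = m/4
R = 1235 (R = 130*((1/4)*38) = 130*(19/2) = 1235)
N(o, L) = 6*L - 60*o*L**2 (N(o, L) = 6*((((-5 - 5)*L)*o)*L + L) = 6*(((-10*L)*o)*L + L) = 6*((-10*L*o)*L + L) = 6*(-10*o*L**2 + L) = 6*(L - 10*o*L**2) = 6*L - 60*o*L**2)
N(661, Q) - R = 6*380*(1 - 10*380*661) - 1*1235 = 6*380*(1 - 2511800) - 1235 = 6*380*(-2511799) - 1235 = -5726901720 - 1235 = -5726902955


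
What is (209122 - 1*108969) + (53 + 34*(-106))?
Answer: 96602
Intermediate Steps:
(209122 - 1*108969) + (53 + 34*(-106)) = (209122 - 108969) + (53 - 3604) = 100153 - 3551 = 96602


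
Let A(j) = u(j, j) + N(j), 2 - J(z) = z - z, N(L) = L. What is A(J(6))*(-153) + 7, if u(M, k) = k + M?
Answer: -911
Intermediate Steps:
J(z) = 2 (J(z) = 2 - (z - z) = 2 - 1*0 = 2 + 0 = 2)
u(M, k) = M + k
A(j) = 3*j (A(j) = (j + j) + j = 2*j + j = 3*j)
A(J(6))*(-153) + 7 = (3*2)*(-153) + 7 = 6*(-153) + 7 = -918 + 7 = -911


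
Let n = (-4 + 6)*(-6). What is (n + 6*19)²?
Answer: 10404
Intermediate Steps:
n = -12 (n = 2*(-6) = -12)
(n + 6*19)² = (-12 + 6*19)² = (-12 + 114)² = 102² = 10404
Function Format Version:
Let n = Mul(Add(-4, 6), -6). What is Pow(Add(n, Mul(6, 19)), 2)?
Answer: 10404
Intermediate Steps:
n = -12 (n = Mul(2, -6) = -12)
Pow(Add(n, Mul(6, 19)), 2) = Pow(Add(-12, Mul(6, 19)), 2) = Pow(Add(-12, 114), 2) = Pow(102, 2) = 10404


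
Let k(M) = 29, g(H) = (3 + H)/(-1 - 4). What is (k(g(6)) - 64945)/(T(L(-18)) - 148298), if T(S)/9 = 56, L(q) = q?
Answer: 32458/73897 ≈ 0.43923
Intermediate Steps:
g(H) = -⅗ - H/5 (g(H) = (3 + H)/(-5) = (3 + H)*(-⅕) = -⅗ - H/5)
T(S) = 504 (T(S) = 9*56 = 504)
(k(g(6)) - 64945)/(T(L(-18)) - 148298) = (29 - 64945)/(504 - 148298) = -64916/(-147794) = -64916*(-1/147794) = 32458/73897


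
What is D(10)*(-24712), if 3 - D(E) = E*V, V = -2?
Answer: -568376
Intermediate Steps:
D(E) = 3 + 2*E (D(E) = 3 - E*(-2) = 3 - (-2)*E = 3 + 2*E)
D(10)*(-24712) = (3 + 2*10)*(-24712) = (3 + 20)*(-24712) = 23*(-24712) = -568376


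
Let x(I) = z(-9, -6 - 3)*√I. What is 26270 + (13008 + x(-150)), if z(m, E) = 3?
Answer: 39278 + 15*I*√6 ≈ 39278.0 + 36.742*I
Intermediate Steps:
x(I) = 3*√I
26270 + (13008 + x(-150)) = 26270 + (13008 + 3*√(-150)) = 26270 + (13008 + 3*(5*I*√6)) = 26270 + (13008 + 15*I*√6) = 39278 + 15*I*√6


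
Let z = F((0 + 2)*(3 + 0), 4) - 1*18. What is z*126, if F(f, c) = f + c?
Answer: -1008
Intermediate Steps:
F(f, c) = c + f
z = -8 (z = (4 + (0 + 2)*(3 + 0)) - 1*18 = (4 + 2*3) - 18 = (4 + 6) - 18 = 10 - 18 = -8)
z*126 = -8*126 = -1008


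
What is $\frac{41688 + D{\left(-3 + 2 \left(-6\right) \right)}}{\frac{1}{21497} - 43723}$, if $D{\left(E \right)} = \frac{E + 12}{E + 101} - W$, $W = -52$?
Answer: $- \frac{77166426589}{80832546380} \approx -0.95465$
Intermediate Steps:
$D{\left(E \right)} = 52 + \frac{12 + E}{101 + E}$ ($D{\left(E \right)} = \frac{E + 12}{E + 101} - -52 = \frac{12 + E}{101 + E} + 52 = 52 + \frac{12 + E}{101 + E}$)
$\frac{41688 + D{\left(-3 + 2 \left(-6\right) \right)}}{\frac{1}{21497} - 43723} = \frac{41688 + \frac{5264 + 53 \left(-3 + 2 \left(-6\right)\right)}{101 + \left(-3 + 2 \left(-6\right)\right)}}{\frac{1}{21497} - 43723} = \frac{41688 + \frac{5264 + 53 \left(-3 - 12\right)}{101 - 15}}{\frac{1}{21497} - 43723} = \frac{41688 + \frac{5264 + 53 \left(-15\right)}{101 - 15}}{- \frac{939913330}{21497}} = \left(41688 + \frac{5264 - 795}{86}\right) \left(- \frac{21497}{939913330}\right) = \left(41688 + \frac{1}{86} \cdot 4469\right) \left(- \frac{21497}{939913330}\right) = \left(41688 + \frac{4469}{86}\right) \left(- \frac{21497}{939913330}\right) = \frac{3589637}{86} \left(- \frac{21497}{939913330}\right) = - \frac{77166426589}{80832546380}$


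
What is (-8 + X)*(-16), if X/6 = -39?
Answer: 3872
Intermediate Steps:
X = -234 (X = 6*(-39) = -234)
(-8 + X)*(-16) = (-8 - 234)*(-16) = -242*(-16) = 3872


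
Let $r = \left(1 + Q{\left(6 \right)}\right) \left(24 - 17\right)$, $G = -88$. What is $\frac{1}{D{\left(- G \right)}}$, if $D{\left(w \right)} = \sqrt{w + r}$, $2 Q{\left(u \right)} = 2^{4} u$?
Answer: $\frac{\sqrt{431}}{431} \approx 0.048168$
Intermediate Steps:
$Q{\left(u \right)} = 8 u$ ($Q{\left(u \right)} = \frac{2^{4} u}{2} = \frac{16 u}{2} = 8 u$)
$r = 343$ ($r = \left(1 + 8 \cdot 6\right) \left(24 - 17\right) = \left(1 + 48\right) 7 = 49 \cdot 7 = 343$)
$D{\left(w \right)} = \sqrt{343 + w}$ ($D{\left(w \right)} = \sqrt{w + 343} = \sqrt{343 + w}$)
$\frac{1}{D{\left(- G \right)}} = \frac{1}{\sqrt{343 - -88}} = \frac{1}{\sqrt{343 + 88}} = \frac{1}{\sqrt{431}} = \frac{\sqrt{431}}{431}$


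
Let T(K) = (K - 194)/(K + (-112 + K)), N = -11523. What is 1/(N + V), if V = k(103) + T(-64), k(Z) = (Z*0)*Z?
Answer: -40/460877 ≈ -8.6791e-5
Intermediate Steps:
k(Z) = 0 (k(Z) = 0*Z = 0)
T(K) = (-194 + K)/(-112 + 2*K)
V = 43/40 (V = 0 + (-194 - 64)/(2*(-56 - 64)) = 0 + (1/2)*(-258)/(-120) = 0 + (1/2)*(-1/120)*(-258) = 0 + 43/40 = 43/40 ≈ 1.0750)
1/(N + V) = 1/(-11523 + 43/40) = 1/(-460877/40) = -40/460877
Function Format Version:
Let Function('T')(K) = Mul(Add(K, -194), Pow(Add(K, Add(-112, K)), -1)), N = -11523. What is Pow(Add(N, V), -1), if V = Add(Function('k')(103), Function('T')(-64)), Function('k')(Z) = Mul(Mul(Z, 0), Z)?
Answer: Rational(-40, 460877) ≈ -8.6791e-5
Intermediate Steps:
Function('k')(Z) = 0 (Function('k')(Z) = Mul(0, Z) = 0)
Function('T')(K) = Mul(Pow(Add(-112, Mul(2, K)), -1), Add(-194, K)) (Function('T')(K) = Mul(Add(-194, K), Pow(Add(-112, Mul(2, K)), -1)) = Mul(Pow(Add(-112, Mul(2, K)), -1), Add(-194, K)))
V = Rational(43, 40) (V = Add(0, Mul(Rational(1, 2), Pow(Add(-56, -64), -1), Add(-194, -64))) = Add(0, Mul(Rational(1, 2), Pow(-120, -1), -258)) = Add(0, Mul(Rational(1, 2), Rational(-1, 120), -258)) = Add(0, Rational(43, 40)) = Rational(43, 40) ≈ 1.0750)
Pow(Add(N, V), -1) = Pow(Add(-11523, Rational(43, 40)), -1) = Pow(Rational(-460877, 40), -1) = Rational(-40, 460877)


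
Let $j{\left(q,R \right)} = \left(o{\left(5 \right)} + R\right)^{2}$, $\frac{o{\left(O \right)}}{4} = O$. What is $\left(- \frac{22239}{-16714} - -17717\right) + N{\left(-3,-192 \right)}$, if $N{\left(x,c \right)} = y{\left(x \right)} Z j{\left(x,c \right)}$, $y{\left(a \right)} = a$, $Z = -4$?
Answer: $\frac{6229747889}{16714} \approx 3.7273 \cdot 10^{5}$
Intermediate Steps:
$o{\left(O \right)} = 4 O$
$j{\left(q,R \right)} = \left(20 + R\right)^{2}$ ($j{\left(q,R \right)} = \left(4 \cdot 5 + R\right)^{2} = \left(20 + R\right)^{2}$)
$N{\left(x,c \right)} = - 4 x \left(20 + c\right)^{2}$ ($N{\left(x,c \right)} = x \left(-4\right) \left(20 + c\right)^{2} = - 4 x \left(20 + c\right)^{2}$)
$\left(- \frac{22239}{-16714} - -17717\right) + N{\left(-3,-192 \right)} = \left(- \frac{22239}{-16714} - -17717\right) - - 12 \left(20 - 192\right)^{2} = \left(\left(-22239\right) \left(- \frac{1}{16714}\right) + 17717\right) - - 12 \left(-172\right)^{2} = \left(\frac{22239}{16714} + 17717\right) - \left(-12\right) 29584 = \frac{296144177}{16714} + 355008 = \frac{6229747889}{16714}$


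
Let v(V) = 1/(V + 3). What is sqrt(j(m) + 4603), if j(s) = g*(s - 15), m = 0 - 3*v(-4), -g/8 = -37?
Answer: sqrt(1051) ≈ 32.419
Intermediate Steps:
g = 296 (g = -8*(-37) = 296)
v(V) = 1/(3 + V)
m = 3 (m = 0 - 3/(3 - 4) = 0 - 3/(-1) = 0 - 3*(-1) = 0 + 3 = 3)
j(s) = -4440 + 296*s (j(s) = 296*(s - 15) = 296*(-15 + s) = -4440 + 296*s)
sqrt(j(m) + 4603) = sqrt((-4440 + 296*3) + 4603) = sqrt((-4440 + 888) + 4603) = sqrt(-3552 + 4603) = sqrt(1051)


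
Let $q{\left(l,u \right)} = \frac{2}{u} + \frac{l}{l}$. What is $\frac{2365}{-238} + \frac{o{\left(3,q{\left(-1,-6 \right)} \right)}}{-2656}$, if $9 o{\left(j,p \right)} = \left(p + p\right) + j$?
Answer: $- \frac{84800987}{8533728} \approx -9.9371$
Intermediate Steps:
$q{\left(l,u \right)} = 1 + \frac{2}{u}$ ($q{\left(l,u \right)} = \frac{2}{u} + 1 = 1 + \frac{2}{u}$)
$o{\left(j,p \right)} = \frac{j}{9} + \frac{2 p}{9}$ ($o{\left(j,p \right)} = \frac{\left(p + p\right) + j}{9} = \frac{2 p + j}{9} = \frac{j + 2 p}{9} = \frac{j}{9} + \frac{2 p}{9}$)
$\frac{2365}{-238} + \frac{o{\left(3,q{\left(-1,-6 \right)} \right)}}{-2656} = \frac{2365}{-238} + \frac{\frac{1}{9} \cdot 3 + \frac{2 \frac{2 - 6}{-6}}{9}}{-2656} = 2365 \left(- \frac{1}{238}\right) + \left(\frac{1}{3} + \frac{2 \left(\left(- \frac{1}{6}\right) \left(-4\right)\right)}{9}\right) \left(- \frac{1}{2656}\right) = - \frac{2365}{238} + \left(\frac{1}{3} + \frac{2}{9} \cdot \frac{2}{3}\right) \left(- \frac{1}{2656}\right) = - \frac{2365}{238} + \left(\frac{1}{3} + \frac{4}{27}\right) \left(- \frac{1}{2656}\right) = - \frac{2365}{238} + \frac{13}{27} \left(- \frac{1}{2656}\right) = - \frac{2365}{238} - \frac{13}{71712} = - \frac{84800987}{8533728}$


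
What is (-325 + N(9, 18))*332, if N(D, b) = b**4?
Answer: 34744132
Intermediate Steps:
(-325 + N(9, 18))*332 = (-325 + 18**4)*332 = (-325 + 104976)*332 = 104651*332 = 34744132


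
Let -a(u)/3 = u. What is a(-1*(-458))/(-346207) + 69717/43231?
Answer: 1423288989/880404401 ≈ 1.6166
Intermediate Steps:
a(u) = -3*u
a(-1*(-458))/(-346207) + 69717/43231 = -(-3)*(-458)/(-346207) + 69717/43231 = -3*458*(-1/346207) + 69717*(1/43231) = -1374*(-1/346207) + 4101/2543 = 1374/346207 + 4101/2543 = 1423288989/880404401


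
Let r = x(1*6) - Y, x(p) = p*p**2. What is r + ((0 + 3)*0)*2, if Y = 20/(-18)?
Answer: 1954/9 ≈ 217.11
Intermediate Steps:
Y = -10/9 (Y = 20*(-1/18) = -10/9 ≈ -1.1111)
x(p) = p**3
r = 1954/9 (r = (1*6)**3 - 1*(-10/9) = 6**3 + 10/9 = 216 + 10/9 = 1954/9 ≈ 217.11)
r + ((0 + 3)*0)*2 = 1954/9 + ((0 + 3)*0)*2 = 1954/9 + (3*0)*2 = 1954/9 + 0*2 = 1954/9 + 0 = 1954/9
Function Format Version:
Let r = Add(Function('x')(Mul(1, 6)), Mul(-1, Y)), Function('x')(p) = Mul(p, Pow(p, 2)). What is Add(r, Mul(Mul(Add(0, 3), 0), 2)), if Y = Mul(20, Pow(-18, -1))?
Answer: Rational(1954, 9) ≈ 217.11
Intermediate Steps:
Y = Rational(-10, 9) (Y = Mul(20, Rational(-1, 18)) = Rational(-10, 9) ≈ -1.1111)
Function('x')(p) = Pow(p, 3)
r = Rational(1954, 9) (r = Add(Pow(Mul(1, 6), 3), Mul(-1, Rational(-10, 9))) = Add(Pow(6, 3), Rational(10, 9)) = Add(216, Rational(10, 9)) = Rational(1954, 9) ≈ 217.11)
Add(r, Mul(Mul(Add(0, 3), 0), 2)) = Add(Rational(1954, 9), Mul(Mul(Add(0, 3), 0), 2)) = Add(Rational(1954, 9), Mul(Mul(3, 0), 2)) = Add(Rational(1954, 9), Mul(0, 2)) = Add(Rational(1954, 9), 0) = Rational(1954, 9)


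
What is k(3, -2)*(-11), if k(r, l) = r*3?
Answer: -99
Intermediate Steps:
k(r, l) = 3*r
k(3, -2)*(-11) = (3*3)*(-11) = 9*(-11) = -99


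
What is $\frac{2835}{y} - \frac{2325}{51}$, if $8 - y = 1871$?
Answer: $- \frac{18420}{391} \approx -47.11$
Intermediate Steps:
$y = -1863$ ($y = 8 - 1871 = -1863$)
$\frac{2835}{y} - \frac{2325}{51} = \frac{2835}{-1863} - \frac{2325}{51} = 2835 \left(- \frac{1}{1863}\right) - \frac{775}{17} = - \frac{35}{23} - \frac{775}{17} = - \frac{18420}{391}$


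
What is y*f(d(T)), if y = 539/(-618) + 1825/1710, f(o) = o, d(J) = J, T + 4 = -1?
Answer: -17180/17613 ≈ -0.97542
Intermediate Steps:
T = -5 (T = -4 - 1 = -5)
y = 3436/17613 (y = 539*(-1/618) + 1825*(1/1710) = -539/618 + 365/342 = 3436/17613 ≈ 0.19508)
y*f(d(T)) = (3436/17613)*(-5) = -17180/17613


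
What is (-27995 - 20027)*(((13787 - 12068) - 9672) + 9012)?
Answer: -50855298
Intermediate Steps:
(-27995 - 20027)*(((13787 - 12068) - 9672) + 9012) = -48022*((1719 - 9672) + 9012) = -48022*(-7953 + 9012) = -48022*1059 = -50855298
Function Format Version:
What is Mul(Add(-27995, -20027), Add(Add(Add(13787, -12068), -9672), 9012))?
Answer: -50855298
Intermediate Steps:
Mul(Add(-27995, -20027), Add(Add(Add(13787, -12068), -9672), 9012)) = Mul(-48022, Add(Add(1719, -9672), 9012)) = Mul(-48022, Add(-7953, 9012)) = Mul(-48022, 1059) = -50855298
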